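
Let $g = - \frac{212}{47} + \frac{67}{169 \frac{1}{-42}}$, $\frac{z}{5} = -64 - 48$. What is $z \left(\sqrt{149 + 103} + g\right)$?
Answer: $\frac{94128160}{7943} - 3360 \sqrt{7} \approx 2960.7$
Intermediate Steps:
$z = -560$ ($z = 5 \left(-64 - 48\right) = 5 \left(-112\right) = -560$)
$g = - \frac{168086}{7943}$ ($g = \left(-212\right) \frac{1}{47} + \frac{67}{169 \left(- \frac{1}{42}\right)} = - \frac{212}{47} + \frac{67}{- \frac{169}{42}} = - \frac{212}{47} + 67 \left(- \frac{42}{169}\right) = - \frac{212}{47} - \frac{2814}{169} = - \frac{168086}{7943} \approx -21.162$)
$z \left(\sqrt{149 + 103} + g\right) = - 560 \left(\sqrt{149 + 103} - \frac{168086}{7943}\right) = - 560 \left(\sqrt{252} - \frac{168086}{7943}\right) = - 560 \left(6 \sqrt{7} - \frac{168086}{7943}\right) = - 560 \left(- \frac{168086}{7943} + 6 \sqrt{7}\right) = \frac{94128160}{7943} - 3360 \sqrt{7}$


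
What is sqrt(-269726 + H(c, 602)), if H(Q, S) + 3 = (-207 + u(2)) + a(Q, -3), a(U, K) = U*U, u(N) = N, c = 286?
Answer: I*sqrt(188138) ≈ 433.75*I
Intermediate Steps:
a(U, K) = U**2
H(Q, S) = -208 + Q**2 (H(Q, S) = -3 + ((-207 + 2) + Q**2) = -3 + (-205 + Q**2) = -208 + Q**2)
sqrt(-269726 + H(c, 602)) = sqrt(-269726 + (-208 + 286**2)) = sqrt(-269726 + (-208 + 81796)) = sqrt(-269726 + 81588) = sqrt(-188138) = I*sqrt(188138)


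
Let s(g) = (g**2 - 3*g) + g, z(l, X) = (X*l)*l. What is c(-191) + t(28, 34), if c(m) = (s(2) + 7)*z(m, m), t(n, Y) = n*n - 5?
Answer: -48774318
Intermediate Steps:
z(l, X) = X*l**2
s(g) = g**2 - 2*g
t(n, Y) = -5 + n**2 (t(n, Y) = n**2 - 5 = -5 + n**2)
c(m) = 7*m**3 (c(m) = (2*(-2 + 2) + 7)*(m*m**2) = (2*0 + 7)*m**3 = (0 + 7)*m**3 = 7*m**3)
c(-191) + t(28, 34) = 7*(-191)**3 + (-5 + 28**2) = 7*(-6967871) + (-5 + 784) = -48775097 + 779 = -48774318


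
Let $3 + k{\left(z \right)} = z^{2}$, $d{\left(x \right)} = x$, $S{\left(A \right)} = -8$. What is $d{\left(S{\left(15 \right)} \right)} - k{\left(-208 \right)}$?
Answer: $-43269$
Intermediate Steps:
$k{\left(z \right)} = -3 + z^{2}$
$d{\left(S{\left(15 \right)} \right)} - k{\left(-208 \right)} = -8 - \left(-3 + \left(-208\right)^{2}\right) = -8 - \left(-3 + 43264\right) = -8 - 43261 = -43269$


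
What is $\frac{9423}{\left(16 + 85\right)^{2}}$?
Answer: $\frac{9423}{10201} \approx 0.92373$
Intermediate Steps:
$\frac{9423}{\left(16 + 85\right)^{2}} = \frac{9423}{101^{2}} = \frac{9423}{10201}$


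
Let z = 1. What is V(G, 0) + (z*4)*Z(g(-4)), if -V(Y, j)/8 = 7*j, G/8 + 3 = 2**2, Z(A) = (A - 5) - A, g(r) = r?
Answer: -20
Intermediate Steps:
Z(A) = -5 (Z(A) = (-5 + A) - A = -5)
G = 8 (G = -24 + 8*2**2 = -24 + 8*4 = -24 + 32 = 8)
V(Y, j) = -56*j
V(G, 0) + (z*4)*Z(g(-4)) = -56*0 + (1*4)*(-5) = 0 + 4*(-5) = 0 - 20 = -20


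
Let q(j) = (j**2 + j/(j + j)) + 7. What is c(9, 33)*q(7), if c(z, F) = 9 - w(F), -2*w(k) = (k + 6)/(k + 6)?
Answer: 2147/4 ≈ 536.75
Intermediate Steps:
w(k) = -1/2 (w(k) = -(k + 6)/(2*(k + 6)) = -(6 + k)/(2*(6 + k)) = -1/2*1 = -1/2)
q(j) = 15/2 + j**2 (q(j) = (j**2 + j/((2*j))) + 7 = (j**2 + (1/(2*j))*j) + 7 = (j**2 + 1/2) + 7 = (1/2 + j**2) + 7 = 15/2 + j**2)
c(z, F) = 19/2 (c(z, F) = 9 - 1*(-1/2) = 9 + 1/2 = 19/2)
c(9, 33)*q(7) = 19*(15/2 + 7**2)/2 = 19*(15/2 + 49)/2 = (19/2)*(113/2) = 2147/4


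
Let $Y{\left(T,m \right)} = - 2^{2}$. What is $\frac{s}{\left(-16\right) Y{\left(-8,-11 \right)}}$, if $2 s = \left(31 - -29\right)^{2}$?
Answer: $\frac{225}{8} \approx 28.125$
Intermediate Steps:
$Y{\left(T,m \right)} = -4$ ($Y{\left(T,m \right)} = \left(-1\right) 4 = -4$)
$s = 1800$ ($s = \frac{\left(31 - -29\right)^{2}}{2} = \frac{\left(31 + 29\right)^{2}}{2} = \frac{60^{2}}{2} = \frac{1}{2} \cdot 3600 = 1800$)
$\frac{s}{\left(-16\right) Y{\left(-8,-11 \right)}} = \frac{1800}{\left(-16\right) \left(-4\right)} = \frac{1800}{64} = 1800 \cdot \frac{1}{64} = \frac{225}{8}$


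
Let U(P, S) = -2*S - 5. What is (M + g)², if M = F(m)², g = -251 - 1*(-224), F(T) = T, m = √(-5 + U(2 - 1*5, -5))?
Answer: 729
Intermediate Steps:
U(P, S) = -5 - 2*S
m = 0 (m = √(-5 + (-5 - 2*(-5))) = √(-5 + (-5 + 10)) = √(-5 + 5) = √0 = 0)
g = -27 (g = -251 + 224 = -27)
M = 0 (M = 0² = 0)
(M + g)² = (0 - 27)² = (-27)² = 729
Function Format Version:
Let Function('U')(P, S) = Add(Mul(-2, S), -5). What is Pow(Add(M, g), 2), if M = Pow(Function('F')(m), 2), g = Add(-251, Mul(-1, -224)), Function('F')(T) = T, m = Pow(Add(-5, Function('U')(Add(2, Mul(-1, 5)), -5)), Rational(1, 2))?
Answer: 729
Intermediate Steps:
Function('U')(P, S) = Add(-5, Mul(-2, S))
m = 0 (m = Pow(Add(-5, Add(-5, Mul(-2, -5))), Rational(1, 2)) = Pow(Add(-5, Add(-5, 10)), Rational(1, 2)) = Pow(Add(-5, 5), Rational(1, 2)) = Pow(0, Rational(1, 2)) = 0)
g = -27 (g = Add(-251, 224) = -27)
M = 0 (M = Pow(0, 2) = 0)
Pow(Add(M, g), 2) = Pow(Add(0, -27), 2) = Pow(-27, 2) = 729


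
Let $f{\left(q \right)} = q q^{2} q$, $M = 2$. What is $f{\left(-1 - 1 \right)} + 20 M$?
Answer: $56$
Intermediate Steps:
$f{\left(q \right)} = q^{4}$ ($f{\left(q \right)} = q^{3} q = q^{4}$)
$f{\left(-1 - 1 \right)} + 20 M = \left(-1 - 1\right)^{4} + 20 \cdot 2 = \left(-1 - 1\right)^{4} + 40 = \left(-2\right)^{4} + 40 = 16 + 40 = 56$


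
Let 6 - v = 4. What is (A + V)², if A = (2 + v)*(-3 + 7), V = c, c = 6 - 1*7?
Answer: 225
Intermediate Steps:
v = 2 (v = 6 - 1*4 = 6 - 4 = 2)
c = -1 (c = 6 - 7 = -1)
V = -1
A = 16 (A = (2 + 2)*(-3 + 7) = 4*4 = 16)
(A + V)² = (16 - 1)² = 15² = 225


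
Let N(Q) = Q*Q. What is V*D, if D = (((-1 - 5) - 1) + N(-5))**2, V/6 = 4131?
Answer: 8030664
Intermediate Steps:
V = 24786 (V = 6*4131 = 24786)
N(Q) = Q**2
D = 324 (D = (((-1 - 5) - 1) + (-5)**2)**2 = ((-6 - 1) + 25)**2 = (-7 + 25)**2 = 18**2 = 324)
V*D = 24786*324 = 8030664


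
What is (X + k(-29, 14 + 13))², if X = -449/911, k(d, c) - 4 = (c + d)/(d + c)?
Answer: 16859236/829921 ≈ 20.314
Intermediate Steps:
k(d, c) = 5 (k(d, c) = 4 + (c + d)/(d + c) = 4 + (c + d)/(c + d) = 4 + 1 = 5)
X = -449/911 (X = -449*1/911 = -449/911 ≈ -0.49287)
(X + k(-29, 14 + 13))² = (-449/911 + 5)² = (4106/911)² = 16859236/829921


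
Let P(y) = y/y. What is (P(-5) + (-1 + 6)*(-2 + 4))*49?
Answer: 539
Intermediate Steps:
P(y) = 1
(P(-5) + (-1 + 6)*(-2 + 4))*49 = (1 + (-1 + 6)*(-2 + 4))*49 = (1 + 5*2)*49 = (1 + 10)*49 = 11*49 = 539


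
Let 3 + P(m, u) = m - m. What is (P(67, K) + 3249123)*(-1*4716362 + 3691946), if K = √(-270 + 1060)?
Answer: -3328450513920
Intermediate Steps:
K = √790 ≈ 28.107
P(m, u) = -3 (P(m, u) = -3 + (m - m) = -3 + 0 = -3)
(P(67, K) + 3249123)*(-1*4716362 + 3691946) = (-3 + 3249123)*(-1*4716362 + 3691946) = 3249120*(-4716362 + 3691946) = 3249120*(-1024416) = -3328450513920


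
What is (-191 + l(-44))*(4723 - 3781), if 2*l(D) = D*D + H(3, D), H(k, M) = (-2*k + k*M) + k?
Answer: 668349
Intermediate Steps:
H(k, M) = -k + M*k (H(k, M) = (-2*k + M*k) + k = -k + M*k)
l(D) = -3/2 + D²/2 + 3*D/2 (l(D) = (D*D + 3*(-1 + D))/2 = (D² + (-3 + 3*D))/2 = (-3 + D² + 3*D)/2 = -3/2 + D²/2 + 3*D/2)
(-191 + l(-44))*(4723 - 3781) = (-191 + (-3/2 + (½)*(-44)² + (3/2)*(-44)))*(4723 - 3781) = (-191 + (-3/2 + (½)*1936 - 66))*942 = (-191 + (-3/2 + 968 - 66))*942 = (-191 + 1801/2)*942 = (1419/2)*942 = 668349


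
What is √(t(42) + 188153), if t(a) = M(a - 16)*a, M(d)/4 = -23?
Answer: 7*√3761 ≈ 429.29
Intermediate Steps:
M(d) = -92 (M(d) = 4*(-23) = -92)
t(a) = -92*a
√(t(42) + 188153) = √(-92*42 + 188153) = √(-3864 + 188153) = √184289 = 7*√3761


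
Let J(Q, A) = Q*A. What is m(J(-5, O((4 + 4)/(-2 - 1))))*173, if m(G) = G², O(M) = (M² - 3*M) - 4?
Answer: 43250000/81 ≈ 5.3395e+5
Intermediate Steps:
O(M) = -4 + M² - 3*M
J(Q, A) = A*Q
m(J(-5, O((4 + 4)/(-2 - 1))))*173 = ((-4 + ((4 + 4)/(-2 - 1))² - 3*(4 + 4)/(-2 - 1))*(-5))²*173 = ((-4 + (8/(-3))² - 24/(-3))*(-5))²*173 = ((-4 + (8*(-⅓))² - 24*(-1)/3)*(-5))²*173 = ((-4 + (-8/3)² - 3*(-8/3))*(-5))²*173 = ((-4 + 64/9 + 8)*(-5))²*173 = ((100/9)*(-5))²*173 = (-500/9)²*173 = (250000/81)*173 = 43250000/81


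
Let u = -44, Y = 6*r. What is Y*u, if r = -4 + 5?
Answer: -264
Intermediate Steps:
r = 1
Y = 6 (Y = 6*1 = 6)
Y*u = 6*(-44) = -264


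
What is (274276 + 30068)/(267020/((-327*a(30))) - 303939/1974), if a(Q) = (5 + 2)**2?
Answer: -458391367728/257005337 ≈ -1783.6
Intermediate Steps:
a(Q) = 49 (a(Q) = 7**2 = 49)
(274276 + 30068)/(267020/((-327*a(30))) - 303939/1974) = (274276 + 30068)/(267020/((-327*49)) - 303939/1974) = 304344/(267020/(-16023) - 303939*1/1974) = 304344/(267020*(-1/16023) - 101313/658) = 304344/(-267020/16023 - 101313/658) = 304344/(-257005337/1506162) = 304344*(-1506162/257005337) = -458391367728/257005337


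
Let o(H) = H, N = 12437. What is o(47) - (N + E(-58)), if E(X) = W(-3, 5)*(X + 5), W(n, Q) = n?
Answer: -12549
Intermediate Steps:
E(X) = -15 - 3*X (E(X) = -3*(X + 5) = -3*(5 + X) = -15 - 3*X)
o(47) - (N + E(-58)) = 47 - (12437 + (-15 - 3*(-58))) = 47 - (12437 + (-15 + 174)) = 47 - (12437 + 159) = 47 - 1*12596 = 47 - 12596 = -12549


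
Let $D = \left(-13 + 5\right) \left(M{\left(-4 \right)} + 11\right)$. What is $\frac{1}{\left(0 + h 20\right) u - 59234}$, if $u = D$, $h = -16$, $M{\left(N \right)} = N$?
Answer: $- \frac{1}{41314} \approx -2.4205 \cdot 10^{-5}$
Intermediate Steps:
$D = -56$ ($D = \left(-13 + 5\right) \left(-4 + 11\right) = \left(-8\right) 7 = -56$)
$u = -56$
$\frac{1}{\left(0 + h 20\right) u - 59234} = \frac{1}{\left(0 - 320\right) \left(-56\right) - 59234} = \frac{1}{\left(-320\right) \left(-56\right) - 59234} = \frac{1}{17920 - 59234} = \frac{1}{-41314} = - \frac{1}{41314}$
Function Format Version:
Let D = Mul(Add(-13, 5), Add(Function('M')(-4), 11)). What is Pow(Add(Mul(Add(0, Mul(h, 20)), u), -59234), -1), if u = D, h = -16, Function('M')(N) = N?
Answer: Rational(-1, 41314) ≈ -2.4205e-5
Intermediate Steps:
D = -56 (D = Mul(Add(-13, 5), Add(-4, 11)) = Mul(-8, 7) = -56)
u = -56
Pow(Add(Mul(Add(0, Mul(h, 20)), u), -59234), -1) = Pow(Add(Mul(Add(0, Mul(-16, 20)), -56), -59234), -1) = Pow(Add(Mul(Add(0, -320), -56), -59234), -1) = Pow(Add(Mul(-320, -56), -59234), -1) = Pow(Add(17920, -59234), -1) = Pow(-41314, -1) = Rational(-1, 41314)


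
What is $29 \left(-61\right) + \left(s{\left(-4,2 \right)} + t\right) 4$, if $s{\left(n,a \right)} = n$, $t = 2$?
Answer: $-1777$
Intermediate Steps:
$29 \left(-61\right) + \left(s{\left(-4,2 \right)} + t\right) 4 = 29 \left(-61\right) + \left(-4 + 2\right) 4 = -1769 - 8 = -1777$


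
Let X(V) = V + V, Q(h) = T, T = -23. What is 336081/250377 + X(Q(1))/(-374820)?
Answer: 20996899627/15641051190 ≈ 1.3424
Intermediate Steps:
Q(h) = -23
X(V) = 2*V
336081/250377 + X(Q(1))/(-374820) = 336081/250377 + (2*(-23))/(-374820) = 336081*(1/250377) - 46*(-1/374820) = 112027/83459 + 23/187410 = 20996899627/15641051190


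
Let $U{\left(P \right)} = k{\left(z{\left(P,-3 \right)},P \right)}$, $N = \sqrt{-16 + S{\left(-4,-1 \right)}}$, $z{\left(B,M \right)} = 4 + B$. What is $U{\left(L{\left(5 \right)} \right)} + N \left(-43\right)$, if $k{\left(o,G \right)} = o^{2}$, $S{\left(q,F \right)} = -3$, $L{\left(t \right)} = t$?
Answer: $81 - 43 i \sqrt{19} \approx 81.0 - 187.43 i$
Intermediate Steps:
$N = i \sqrt{19}$ ($N = \sqrt{-16 - 3} = \sqrt{-19} = i \sqrt{19} \approx 4.3589 i$)
$U{\left(P \right)} = \left(4 + P\right)^{2}$
$U{\left(L{\left(5 \right)} \right)} + N \left(-43\right) = \left(4 + 5\right)^{2} + i \sqrt{19} \left(-43\right) = 9^{2} - 43 i \sqrt{19} = 81 - 43 i \sqrt{19}$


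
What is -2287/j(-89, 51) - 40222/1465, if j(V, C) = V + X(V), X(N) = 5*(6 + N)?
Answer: -16921433/738360 ≈ -22.918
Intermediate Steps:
X(N) = 30 + 5*N
j(V, C) = 30 + 6*V (j(V, C) = V + (30 + 5*V) = 30 + 6*V)
-2287/j(-89, 51) - 40222/1465 = -2287/(30 + 6*(-89)) - 40222/1465 = -2287/(30 - 534) - 40222*1/1465 = -2287/(-504) - 40222/1465 = -2287*(-1/504) - 40222/1465 = 2287/504 - 40222/1465 = -16921433/738360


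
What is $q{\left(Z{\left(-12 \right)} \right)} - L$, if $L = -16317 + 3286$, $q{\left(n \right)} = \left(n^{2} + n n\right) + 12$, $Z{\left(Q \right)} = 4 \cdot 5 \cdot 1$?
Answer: $13843$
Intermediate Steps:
$Z{\left(Q \right)} = 20$ ($Z{\left(Q \right)} = 20 \cdot 1 = 20$)
$q{\left(n \right)} = 12 + 2 n^{2}$ ($q{\left(n \right)} = \left(n^{2} + n^{2}\right) + 12 = 2 n^{2} + 12 = 12 + 2 n^{2}$)
$L = -13031$
$q{\left(Z{\left(-12 \right)} \right)} - L = \left(12 + 2 \cdot 20^{2}\right) - -13031 = \left(12 + 2 \cdot 400\right) + 13031 = \left(12 + 800\right) + 13031 = 812 + 13031 = 13843$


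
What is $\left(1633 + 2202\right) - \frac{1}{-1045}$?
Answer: $\frac{4007576}{1045} \approx 3835.0$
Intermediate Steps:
$\left(1633 + 2202\right) - \frac{1}{-1045} = 3835 - - \frac{1}{1045} = 3835 + \frac{1}{1045} = \frac{4007576}{1045}$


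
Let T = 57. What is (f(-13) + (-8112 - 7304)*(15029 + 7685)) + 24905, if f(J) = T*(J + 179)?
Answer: -350124657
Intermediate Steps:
f(J) = 10203 + 57*J (f(J) = 57*(J + 179) = 57*(179 + J) = 10203 + 57*J)
(f(-13) + (-8112 - 7304)*(15029 + 7685)) + 24905 = ((10203 + 57*(-13)) + (-8112 - 7304)*(15029 + 7685)) + 24905 = ((10203 - 741) - 15416*22714) + 24905 = (9462 - 350159024) + 24905 = -350149562 + 24905 = -350124657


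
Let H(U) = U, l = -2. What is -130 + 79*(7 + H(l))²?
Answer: 1845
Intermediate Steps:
-130 + 79*(7 + H(l))² = -130 + 79*(7 - 2)² = -130 + 79*5² = -130 + 79*25 = -130 + 1975 = 1845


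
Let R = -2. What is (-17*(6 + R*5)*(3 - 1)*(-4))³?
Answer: -160989184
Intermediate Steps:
(-17*(6 + R*5)*(3 - 1)*(-4))³ = (-17*(6 - 2*5)*(3 - 1)*(-4))³ = (-17*(6 - 10)*2*(-4))³ = (-17*(-4*2)*(-4))³ = (-(-136)*(-4))³ = (-17*32)³ = (-544)³ = -160989184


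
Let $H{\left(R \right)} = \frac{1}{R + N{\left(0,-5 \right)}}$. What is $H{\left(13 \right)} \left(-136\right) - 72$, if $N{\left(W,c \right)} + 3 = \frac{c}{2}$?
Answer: $- \frac{1352}{15} \approx -90.133$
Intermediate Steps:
$N{\left(W,c \right)} = -3 + \frac{c}{2}$
$H{\left(R \right)} = \frac{1}{- \frac{11}{2} + R}$ ($H{\left(R \right)} = \frac{1}{R + \left(-3 + \frac{1}{2} \left(-5\right)\right)} = \frac{1}{R - \frac{11}{2}} = \frac{1}{- \frac{11}{2} + R}$)
$H{\left(13 \right)} \left(-136\right) - 72 = \frac{2}{-11 + 2 \cdot 13} \left(-136\right) - 72 = \frac{2}{-11 + 26} \left(-136\right) - 72 = \frac{2}{15} \left(-136\right) - 72 = - \frac{272}{15} - 72 = - \frac{1352}{15}$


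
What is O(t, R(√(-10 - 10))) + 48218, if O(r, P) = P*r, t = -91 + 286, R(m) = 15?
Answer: 51143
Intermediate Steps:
t = 195
O(t, R(√(-10 - 10))) + 48218 = 15*195 + 48218 = 2925 + 48218 = 51143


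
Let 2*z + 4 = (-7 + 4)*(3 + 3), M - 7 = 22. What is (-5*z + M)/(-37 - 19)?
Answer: -3/2 ≈ -1.5000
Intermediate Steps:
M = 29 (M = 7 + 22 = 29)
z = -11 (z = -2 + ((-7 + 4)*(3 + 3))/2 = -2 + (-3*6)/2 = -2 + (½)*(-18) = -2 - 9 = -11)
(-5*z + M)/(-37 - 19) = (-5*(-11) + 29)/(-37 - 19) = (55 + 29)/(-56) = 84*(-1/56) = -3/2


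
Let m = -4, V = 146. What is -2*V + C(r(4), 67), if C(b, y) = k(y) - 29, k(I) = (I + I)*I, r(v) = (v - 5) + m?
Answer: 8657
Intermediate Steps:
r(v) = -9 + v (r(v) = (v - 5) - 4 = (-5 + v) - 4 = -9 + v)
k(I) = 2*I**2 (k(I) = (2*I)*I = 2*I**2)
C(b, y) = -29 + 2*y**2 (C(b, y) = 2*y**2 - 29 = -29 + 2*y**2)
-2*V + C(r(4), 67) = -2*146 + (-29 + 2*67**2) = -292 + (-29 + 2*4489) = -292 + (-29 + 8978) = -292 + 8949 = 8657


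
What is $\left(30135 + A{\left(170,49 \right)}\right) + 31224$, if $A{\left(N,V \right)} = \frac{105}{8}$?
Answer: $\frac{490977}{8} \approx 61372.0$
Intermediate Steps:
$A{\left(N,V \right)} = \frac{105}{8}$ ($A{\left(N,V \right)} = 105 \cdot \frac{1}{8} = \frac{105}{8}$)
$\left(30135 + A{\left(170,49 \right)}\right) + 31224 = \left(30135 + \frac{105}{8}\right) + 31224 = \frac{241185}{8} + 31224 = \frac{490977}{8}$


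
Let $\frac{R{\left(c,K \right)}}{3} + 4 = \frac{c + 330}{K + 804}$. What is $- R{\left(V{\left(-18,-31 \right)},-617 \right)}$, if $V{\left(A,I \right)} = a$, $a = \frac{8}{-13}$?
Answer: $\frac{16326}{2431} \approx 6.7158$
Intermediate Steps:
$a = - \frac{8}{13}$ ($a = 8 \left(- \frac{1}{13}\right) = - \frac{8}{13} \approx -0.61539$)
$V{\left(A,I \right)} = - \frac{8}{13}$
$R{\left(c,K \right)} = -12 + \frac{3 \left(330 + c\right)}{804 + K}$ ($R{\left(c,K \right)} = -12 + 3 \frac{c + 330}{K + 804} = -12 + 3 \frac{330 + c}{804 + K} = -12 + \frac{3 \left(330 + c\right)}{804 + K}$)
$- R{\left(V{\left(-18,-31 \right)},-617 \right)} = - \frac{3 \left(-2886 - \frac{8}{13} - -2468\right)}{804 - 617} = - \frac{3 \left(-2886 - \frac{8}{13} + 2468\right)}{187} = - \frac{3 \left(-5442\right)}{187 \cdot 13} = \left(-1\right) \left(- \frac{16326}{2431}\right) = \frac{16326}{2431}$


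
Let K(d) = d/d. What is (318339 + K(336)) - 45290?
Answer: 273050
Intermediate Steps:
K(d) = 1
(318339 + K(336)) - 45290 = (318339 + 1) - 45290 = 318340 - 45290 = 273050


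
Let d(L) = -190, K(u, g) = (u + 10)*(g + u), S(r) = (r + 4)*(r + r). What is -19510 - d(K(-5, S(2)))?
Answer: -19320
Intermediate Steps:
S(r) = 2*r*(4 + r) (S(r) = (4 + r)*(2*r) = 2*r*(4 + r))
K(u, g) = (10 + u)*(g + u)
-19510 - d(K(-5, S(2))) = -19510 - 1*(-190) = -19510 + 190 = -19320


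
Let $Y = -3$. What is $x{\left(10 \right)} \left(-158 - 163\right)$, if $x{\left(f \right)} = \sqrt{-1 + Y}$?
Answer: $- 642 i \approx - 642.0 i$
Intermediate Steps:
$x{\left(f \right)} = 2 i$ ($x{\left(f \right)} = \sqrt{-1 - 3} = \sqrt{-4} = 2 i$)
$x{\left(10 \right)} \left(-158 - 163\right) = 2 i \left(-158 - 163\right) = 2 i \left(-321\right) = - 642 i$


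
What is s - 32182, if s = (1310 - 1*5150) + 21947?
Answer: -14075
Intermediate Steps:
s = 18107 (s = (1310 - 5150) + 21947 = -3840 + 21947 = 18107)
s - 32182 = 18107 - 32182 = -14075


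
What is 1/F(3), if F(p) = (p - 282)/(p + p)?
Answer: -2/93 ≈ -0.021505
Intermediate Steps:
F(p) = (-282 + p)/(2*p) (F(p) = (-282 + p)/((2*p)) = (-282 + p)*(1/(2*p)) = (-282 + p)/(2*p))
1/F(3) = 1/((½)*(-282 + 3)/3) = 1/((½)*(⅓)*(-279)) = 1/(-93/2) = -2/93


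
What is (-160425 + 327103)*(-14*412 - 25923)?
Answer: -5282192498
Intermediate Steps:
(-160425 + 327103)*(-14*412 - 25923) = 166678*(-5768 - 25923) = 166678*(-31691) = -5282192498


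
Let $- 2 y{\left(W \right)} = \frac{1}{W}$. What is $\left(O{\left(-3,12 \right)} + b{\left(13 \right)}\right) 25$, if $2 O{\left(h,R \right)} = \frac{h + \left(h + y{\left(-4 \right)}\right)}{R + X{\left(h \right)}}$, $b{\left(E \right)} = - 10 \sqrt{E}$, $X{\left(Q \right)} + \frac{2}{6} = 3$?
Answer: $- \frac{3525}{704} - 250 \sqrt{13} \approx -906.39$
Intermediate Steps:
$X{\left(Q \right)} = \frac{8}{3}$ ($X{\left(Q \right)} = - \frac{1}{3} + 3 = \frac{8}{3}$)
$y{\left(W \right)} = - \frac{1}{2 W}$
$O{\left(h,R \right)} = \frac{\frac{1}{8} + 2 h}{2 \left(\frac{8}{3} + R\right)}$ ($O{\left(h,R \right)} = \frac{\left(h + \left(h - \frac{1}{2 \left(-4\right)}\right)\right) \frac{1}{R + \frac{8}{3}}}{2} = \frac{\left(h + \left(h - - \frac{1}{8}\right)\right) \frac{1}{\frac{8}{3} + R}}{2} = \frac{\left(h + \left(h + \frac{1}{8}\right)\right) \frac{1}{\frac{8}{3} + R}}{2} = \frac{\left(h + \left(\frac{1}{8} + h\right)\right) \frac{1}{\frac{8}{3} + R}}{2} = \frac{\left(\frac{1}{8} + 2 h\right) \frac{1}{\frac{8}{3} + R}}{2} = \frac{\frac{1}{\frac{8}{3} + R} \left(\frac{1}{8} + 2 h\right)}{2} = \frac{\frac{1}{8} + 2 h}{2 \left(\frac{8}{3} + R\right)}$)
$\left(O{\left(-3,12 \right)} + b{\left(13 \right)}\right) 25 = \left(\frac{3 \left(1 + 16 \left(-3\right)\right)}{16 \left(8 + 3 \cdot 12\right)} - 10 \sqrt{13}\right) 25 = \left(\frac{3 \left(1 - 48\right)}{16 \left(8 + 36\right)} - 10 \sqrt{13}\right) 25 = \left(\frac{3}{16} \cdot \frac{1}{44} \left(-47\right) - 10 \sqrt{13}\right) 25 = \left(- \frac{141}{704} - 10 \sqrt{13}\right) 25 = - \frac{3525}{704} - 250 \sqrt{13}$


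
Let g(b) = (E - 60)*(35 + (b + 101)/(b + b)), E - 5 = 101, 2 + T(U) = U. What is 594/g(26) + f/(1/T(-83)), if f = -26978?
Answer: 3111777878/1357 ≈ 2.2931e+6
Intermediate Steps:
T(U) = -2 + U
E = 106 (E = 5 + 101 = 106)
g(b) = 1610 + 23*(101 + b)/b (g(b) = (106 - 60)*(35 + (b + 101)/(b + b)) = 46*(35 + (101 + b)/((2*b))) = 46*(35 + (101 + b)*(1/(2*b))) = 46*(35 + (101 + b)/(2*b)) = 1610 + 23*(101 + b)/b)
594/g(26) + f/(1/T(-83)) = 594/(1633 + 2323/26) - 26978/(1/(-2 - 83)) = 594/(1633 + 2323*(1/26)) - 26978/(1/(-85)) = 594/(1633 + 2323/26) - 26978/(-1/85) = 594/(44781/26) - 26978*(-85) = 594*(26/44781) + 2293130 = 468/1357 + 2293130 = 3111777878/1357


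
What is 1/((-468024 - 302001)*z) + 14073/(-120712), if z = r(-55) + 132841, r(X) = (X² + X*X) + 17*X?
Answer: -373742180812603/3205795930264200 ≈ -0.11658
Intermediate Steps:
r(X) = 2*X² + 17*X (r(X) = (X² + X²) + 17*X = 2*X² + 17*X)
z = 137956 (z = -55*(17 + 2*(-55)) + 132841 = -55*(17 - 110) + 132841 = -55*(-93) + 132841 = 5115 + 132841 = 137956)
1/((-468024 - 302001)*z) + 14073/(-120712) = 1/(-468024 - 302001*137956) + 14073/(-120712) = (1/137956)/(-770025) + 14073*(-1/120712) = -1/770025*1/137956 - 14073/120712 = -1/106229568900 - 14073/120712 = -373742180812603/3205795930264200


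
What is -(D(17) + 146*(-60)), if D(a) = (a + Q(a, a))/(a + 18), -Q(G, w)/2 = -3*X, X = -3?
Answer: 306601/35 ≈ 8760.0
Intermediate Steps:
Q(G, w) = -18 (Q(G, w) = -(-6)*(-3) = -2*9 = -18)
D(a) = (-18 + a)/(18 + a) (D(a) = (a - 18)/(a + 18) = (-18 + a)/(18 + a))
-(D(17) + 146*(-60)) = -((-18 + 17)/(18 + 17) + 146*(-60)) = -(-1/35 - 8760) = -1*(-306601/35) = 306601/35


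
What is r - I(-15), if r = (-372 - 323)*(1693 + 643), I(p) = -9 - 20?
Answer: -1623491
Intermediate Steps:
I(p) = -29
r = -1623520 (r = -695*2336 = -1623520)
r - I(-15) = -1623520 - 1*(-29) = -1623520 + 29 = -1623491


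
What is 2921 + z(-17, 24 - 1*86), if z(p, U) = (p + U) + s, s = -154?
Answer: 2688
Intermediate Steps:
z(p, U) = -154 + U + p (z(p, U) = (p + U) - 154 = (U + p) - 154 = -154 + U + p)
2921 + z(-17, 24 - 1*86) = 2921 + (-154 + (24 - 1*86) - 17) = 2921 + (-154 + (24 - 86) - 17) = 2921 + (-154 - 62 - 17) = 2921 - 233 = 2688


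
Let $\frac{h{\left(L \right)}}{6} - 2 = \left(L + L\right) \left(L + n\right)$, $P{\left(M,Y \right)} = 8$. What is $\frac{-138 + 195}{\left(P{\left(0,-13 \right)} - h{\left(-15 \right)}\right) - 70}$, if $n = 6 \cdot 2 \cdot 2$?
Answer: $\frac{57}{1546} \approx 0.036869$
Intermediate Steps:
$n = 24$ ($n = 12 \cdot 2 = 24$)
$h{\left(L \right)} = 12 + 12 L \left(24 + L\right)$ ($h{\left(L \right)} = 12 + 6 \left(L + L\right) \left(L + 24\right) = 12 + 6 \cdot 2 L \left(24 + L\right) = 12 + 12 L \left(24 + L\right)$)
$\frac{-138 + 195}{\left(P{\left(0,-13 \right)} - h{\left(-15 \right)}\right) - 70} = \frac{-138 + 195}{\left(8 - \left(12 + 12 \left(-15\right)^{2} + 288 \left(-15\right)\right)\right) - 70} = \frac{57}{\left(8 - \left(12 + 12 \cdot 225 - 4320\right)\right) - 70} = \frac{57}{\left(8 - \left(12 + 2700 - 4320\right)\right) - 70} = \frac{57}{\left(8 - -1608\right) - 70} = \frac{57}{\left(8 + 1608\right) - 70} = \frac{57}{1616 - 70} = \frac{57}{1546}$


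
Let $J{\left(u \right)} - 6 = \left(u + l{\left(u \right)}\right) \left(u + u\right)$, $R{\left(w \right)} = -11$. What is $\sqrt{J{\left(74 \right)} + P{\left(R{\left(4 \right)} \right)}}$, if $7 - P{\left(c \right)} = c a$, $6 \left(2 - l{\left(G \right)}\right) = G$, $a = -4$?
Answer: $\frac{35 \sqrt{69}}{3} \approx 96.911$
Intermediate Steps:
$l{\left(G \right)} = 2 - \frac{G}{6}$
$P{\left(c \right)} = 7 + 4 c$ ($P{\left(c \right)} = 7 - c \left(-4\right) = 7 - - 4 c = 7 + 4 c$)
$J{\left(u \right)} = 6 + 2 u \left(2 + \frac{5 u}{6}\right)$ ($J{\left(u \right)} = 6 + \left(u - \left(-2 + \frac{u}{6}\right)\right) \left(u + u\right) = 6 + \left(2 + \frac{5 u}{6}\right) 2 u = 6 + 2 u \left(2 + \frac{5 u}{6}\right)$)
$\sqrt{J{\left(74 \right)} + P{\left(R{\left(4 \right)} \right)}} = \sqrt{\left(6 + 4 \cdot 74 + \frac{5 \cdot 74^{2}}{3}\right) + \left(7 + 4 \left(-11\right)\right)} = \sqrt{\left(6 + 296 + \frac{5}{3} \cdot 5476\right) + \left(7 - 44\right)} = \sqrt{\left(6 + 296 + \frac{27380}{3}\right) - 37} = \sqrt{\frac{28286}{3} - 37} = \sqrt{\frac{28175}{3}} = \frac{35 \sqrt{69}}{3}$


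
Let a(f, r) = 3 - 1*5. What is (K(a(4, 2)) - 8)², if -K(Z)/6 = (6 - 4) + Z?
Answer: 64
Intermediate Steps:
a(f, r) = -2 (a(f, r) = 3 - 5 = -2)
K(Z) = -12 - 6*Z (K(Z) = -6*((6 - 4) + Z) = -6*(2 + Z) = -12 - 6*Z)
(K(a(4, 2)) - 8)² = ((-12 - 6*(-2)) - 8)² = ((-12 + 12) - 8)² = (0 - 8)² = (-8)² = 64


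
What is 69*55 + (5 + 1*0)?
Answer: 3800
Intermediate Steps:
69*55 + (5 + 1*0) = 3795 + (5 + 0) = 3795 + 5 = 3800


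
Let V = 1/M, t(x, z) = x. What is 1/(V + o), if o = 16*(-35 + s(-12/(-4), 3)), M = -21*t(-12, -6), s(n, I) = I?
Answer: -252/129023 ≈ -0.0019531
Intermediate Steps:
M = 252 (M = -21*(-12) = 252)
V = 1/252 ≈ 0.0039683
o = -512 (o = 16*(-35 + 3) = 16*(-32) = -512)
1/(V + o) = 1/(1/252 - 512) = 1/(-129023/252) = -252/129023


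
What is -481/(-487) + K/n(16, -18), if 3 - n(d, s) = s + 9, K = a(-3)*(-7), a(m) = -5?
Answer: 22817/5844 ≈ 3.9043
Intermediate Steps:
K = 35 (K = -5*(-7) = 35)
n(d, s) = -6 - s (n(d, s) = 3 - (s + 9) = 3 - (9 + s) = 3 + (-9 - s) = -6 - s)
-481/(-487) + K/n(16, -18) = -481/(-487) + 35/(-6 - 1*(-18)) = -481*(-1/487) + 35/(-6 + 18) = 481/487 + 35/12 = 22817/5844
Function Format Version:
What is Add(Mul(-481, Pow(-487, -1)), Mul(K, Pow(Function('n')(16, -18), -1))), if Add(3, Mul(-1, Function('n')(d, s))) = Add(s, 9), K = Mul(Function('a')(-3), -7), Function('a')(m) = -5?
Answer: Rational(22817, 5844) ≈ 3.9043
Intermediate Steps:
K = 35 (K = Mul(-5, -7) = 35)
Function('n')(d, s) = Add(-6, Mul(-1, s)) (Function('n')(d, s) = Add(3, Mul(-1, Add(s, 9))) = Add(3, Mul(-1, Add(9, s))) = Add(3, Add(-9, Mul(-1, s))) = Add(-6, Mul(-1, s)))
Add(Mul(-481, Pow(-487, -1)), Mul(K, Pow(Function('n')(16, -18), -1))) = Add(Mul(-481, Pow(-487, -1)), Mul(35, Pow(Add(-6, Mul(-1, -18)), -1))) = Add(Mul(-481, Rational(-1, 487)), Mul(35, Pow(Add(-6, 18), -1))) = Add(Rational(481, 487), Mul(35, Pow(12, -1))) = Add(Rational(481, 487), Mul(35, Rational(1, 12))) = Add(Rational(481, 487), Rational(35, 12)) = Rational(22817, 5844)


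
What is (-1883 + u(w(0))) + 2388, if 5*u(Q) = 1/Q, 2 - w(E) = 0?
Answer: 5051/10 ≈ 505.10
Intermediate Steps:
w(E) = 2 (w(E) = 2 - 1*0 = 2 + 0 = 2)
u(Q) = 1/(5*Q)
(-1883 + u(w(0))) + 2388 = (-1883 + (⅕)/2) + 2388 = (-1883 + (⅕)*(½)) + 2388 = (-1883 + ⅒) + 2388 = -18829/10 + 2388 = 5051/10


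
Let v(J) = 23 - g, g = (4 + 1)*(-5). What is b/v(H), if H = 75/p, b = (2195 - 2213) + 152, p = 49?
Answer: 67/24 ≈ 2.7917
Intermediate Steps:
b = 134 (b = -18 + 152 = 134)
g = -25 (g = 5*(-5) = -25)
H = 75/49 ≈ 1.5306
v(J) = 48 (v(J) = 23 - 1*(-25) = 23 + 25 = 48)
b/v(H) = 134/48 = 134*(1/48) = 67/24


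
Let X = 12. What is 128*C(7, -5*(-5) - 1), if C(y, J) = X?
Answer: 1536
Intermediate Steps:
C(y, J) = 12
128*C(7, -5*(-5) - 1) = 128*12 = 1536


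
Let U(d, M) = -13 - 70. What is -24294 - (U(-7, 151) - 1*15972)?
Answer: -8239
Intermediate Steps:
U(d, M) = -83
-24294 - (U(-7, 151) - 1*15972) = -24294 - (-83 - 1*15972) = -24294 - (-83 - 15972) = -24294 - 1*(-16055) = -24294 + 16055 = -8239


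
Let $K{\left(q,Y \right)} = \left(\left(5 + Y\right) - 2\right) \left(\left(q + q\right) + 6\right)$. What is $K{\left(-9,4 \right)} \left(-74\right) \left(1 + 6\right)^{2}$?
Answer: $304584$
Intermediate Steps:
$K{\left(q,Y \right)} = \left(3 + Y\right) \left(6 + 2 q\right)$ ($K{\left(q,Y \right)} = \left(3 + Y\right) \left(2 q + 6\right) = \left(3 + Y\right) \left(6 + 2 q\right)$)
$K{\left(-9,4 \right)} \left(-74\right) \left(1 + 6\right)^{2} = \left(18 + 6 \cdot 4 + 6 \left(-9\right) + 2 \cdot 4 \left(-9\right)\right) \left(-74\right) \left(1 + 6\right)^{2} = \left(18 + 24 - 54 - 72\right) \left(-74\right) 7^{2} = \left(-84\right) \left(-74\right) 49 = 6216 \cdot 49 = 304584$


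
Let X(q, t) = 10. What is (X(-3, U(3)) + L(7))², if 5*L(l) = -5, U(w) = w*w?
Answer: 81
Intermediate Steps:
U(w) = w²
L(l) = -1 (L(l) = (⅕)*(-5) = -1)
(X(-3, U(3)) + L(7))² = (10 - 1)² = 9² = 81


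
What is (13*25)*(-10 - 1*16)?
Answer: -8450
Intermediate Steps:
(13*25)*(-10 - 1*16) = 325*(-10 - 16) = 325*(-26) = -8450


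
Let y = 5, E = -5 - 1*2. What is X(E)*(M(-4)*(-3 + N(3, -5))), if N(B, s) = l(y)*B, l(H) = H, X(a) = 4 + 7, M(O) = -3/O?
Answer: 99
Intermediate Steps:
E = -7 (E = -5 - 2 = -7)
X(a) = 11
N(B, s) = 5*B
X(E)*(M(-4)*(-3 + N(3, -5))) = 11*((-3/(-4))*(-3 + 5*3)) = 11*((-3*(-¼))*(-3 + 15)) = 11*((¾)*12) = 11*9 = 99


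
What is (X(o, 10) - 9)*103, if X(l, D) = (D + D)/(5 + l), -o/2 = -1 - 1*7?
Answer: -17407/21 ≈ -828.90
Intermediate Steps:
o = 16 (o = -2*(-1 - 1*7) = -2*(-1 - 7) = -2*(-8) = 16)
X(l, D) = 2*D/(5 + l) (X(l, D) = (2*D)/(5 + l) = 2*D/(5 + l))
(X(o, 10) - 9)*103 = (2*10/(5 + 16) - 9)*103 = (2*10/21 - 9)*103 = (2*10*(1/21) - 9)*103 = (20/21 - 9)*103 = -169/21*103 = -17407/21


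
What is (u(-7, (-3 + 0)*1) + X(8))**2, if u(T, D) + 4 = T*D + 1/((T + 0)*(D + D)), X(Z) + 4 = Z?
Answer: 779689/1764 ≈ 442.00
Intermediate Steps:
X(Z) = -4 + Z
u(T, D) = -4 + D*T + 1/(2*D*T) (u(T, D) = -4 + (T*D + 1/((T + 0)*(D + D))) = -4 + (D*T + 1/(T*(2*D))) = -4 + (D*T + 1/(2*D*T)) = -4 + D*T + 1/(2*D*T))
(u(-7, (-3 + 0)*1) + X(8))**2 = ((-4 + ((-3 + 0)*1)*(-7) + (1/2)/(((-3 + 0)*1)*(-7))) + (-4 + 8))**2 = ((-4 - 3*1*(-7) + (1/2)*(-1/7)/(-3*1)) + 4)**2 = ((-4 - 3*(-7) + (1/2)*(-1/7)/(-3)) + 4)**2 = ((-4 + 21 + (1/2)*(-1/3)*(-1/7)) + 4)**2 = ((-4 + 21 + 1/42) + 4)**2 = (715/42 + 4)**2 = (883/42)**2 = 779689/1764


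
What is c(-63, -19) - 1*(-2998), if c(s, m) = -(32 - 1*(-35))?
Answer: 2931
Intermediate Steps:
c(s, m) = -67 (c(s, m) = -(32 + 35) = -1*67 = -67)
c(-63, -19) - 1*(-2998) = -67 - 1*(-2998) = -67 + 2998 = 2931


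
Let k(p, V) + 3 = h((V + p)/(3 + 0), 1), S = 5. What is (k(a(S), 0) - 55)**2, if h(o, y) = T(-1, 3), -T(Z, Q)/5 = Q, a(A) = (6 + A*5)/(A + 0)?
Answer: 5329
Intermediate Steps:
a(A) = (6 + 5*A)/A
T(Z, Q) = -5*Q
h(o, y) = -15 (h(o, y) = -5*3 = -15)
k(p, V) = -18 (k(p, V) = -3 - 15 = -18)
(k(a(S), 0) - 55)**2 = (-18 - 55)**2 = (-73)**2 = 5329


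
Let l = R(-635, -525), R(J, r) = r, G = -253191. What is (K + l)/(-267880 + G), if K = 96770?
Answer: -96245/521071 ≈ -0.18471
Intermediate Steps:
l = -525
(K + l)/(-267880 + G) = (96770 - 525)/(-267880 - 253191) = 96245/(-521071) = 96245*(-1/521071) = -96245/521071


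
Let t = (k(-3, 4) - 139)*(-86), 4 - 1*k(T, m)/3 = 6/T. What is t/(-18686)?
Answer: -5203/9343 ≈ -0.55689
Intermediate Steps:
k(T, m) = 12 - 18/T
t = 10406 (t = ((12 - 18/(-3)) - 139)*(-86) = ((12 - 18*(-1/3)) - 139)*(-86) = ((12 + 6) - 139)*(-86) = (18 - 139)*(-86) = -121*(-86) = 10406)
t/(-18686) = 10406/(-18686) = 10406*(-1/18686) = -5203/9343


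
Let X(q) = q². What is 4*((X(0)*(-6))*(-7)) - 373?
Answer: -373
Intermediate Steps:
4*((X(0)*(-6))*(-7)) - 373 = 4*((0²*(-6))*(-7)) - 373 = 4*((0*(-6))*(-7)) - 373 = 4*(0*(-7)) - 373 = 4*0 - 373 = 0 - 373 = -373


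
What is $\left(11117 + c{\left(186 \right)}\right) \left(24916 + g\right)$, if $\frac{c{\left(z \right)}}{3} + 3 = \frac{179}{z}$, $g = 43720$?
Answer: $\frac{23640812250}{31} \approx 7.6261 \cdot 10^{8}$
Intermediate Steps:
$c{\left(z \right)} = -9 + \frac{537}{z}$ ($c{\left(z \right)} = -9 + 3 \frac{179}{z} = -9 + \frac{537}{z}$)
$\left(11117 + c{\left(186 \right)}\right) \left(24916 + g\right) = \left(11117 - \left(9 - \frac{537}{186}\right)\right) \left(24916 + 43720\right) = \left(11117 + \left(-9 + 537 \cdot \frac{1}{186}\right)\right) 68636 = \left(11117 + \left(-9 + \frac{179}{62}\right)\right) 68636 = \left(11117 - \frac{379}{62}\right) 68636 = \frac{688875}{62} \cdot 68636 = \frac{23640812250}{31}$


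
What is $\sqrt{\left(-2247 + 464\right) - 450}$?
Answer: $i \sqrt{2233} \approx 47.255 i$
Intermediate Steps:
$\sqrt{\left(-2247 + 464\right) - 450} = \sqrt{-1783 - 450} = \sqrt{-2233} = i \sqrt{2233}$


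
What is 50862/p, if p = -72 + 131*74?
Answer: 25431/4811 ≈ 5.2860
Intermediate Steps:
p = 9622 (p = -72 + 9694 = 9622)
50862/p = 50862/9622 = 50862*(1/9622) = 25431/4811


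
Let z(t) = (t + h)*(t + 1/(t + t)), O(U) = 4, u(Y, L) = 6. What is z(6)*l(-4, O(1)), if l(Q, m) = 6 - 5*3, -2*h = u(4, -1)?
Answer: -657/4 ≈ -164.25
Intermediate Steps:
h = -3 (h = -½*6 = -3)
l(Q, m) = -9 (l(Q, m) = 6 - 15 = -9)
z(t) = (-3 + t)*(t + 1/(2*t)) (z(t) = (t - 3)*(t + 1/(t + t)) = (-3 + t)*(t + 1/(2*t)))
z(6)*l(-4, O(1)) = (½ + 6² - 3*6 - 3/2/6)*(-9) = (½ + 36 - 18 - 3/2*⅙)*(-9) = (½ + 36 - 18 - ¼)*(-9) = (73/4)*(-9) = -657/4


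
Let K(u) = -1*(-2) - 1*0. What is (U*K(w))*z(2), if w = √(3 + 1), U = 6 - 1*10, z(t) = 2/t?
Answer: -8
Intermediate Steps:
U = -4 (U = 6 - 10 = -4)
w = 2 (w = √4 = 2)
K(u) = 2 (K(u) = 2 + 0 = 2)
(U*K(w))*z(2) = (-4*2)*(2/2) = -16/2 = -8*1 = -8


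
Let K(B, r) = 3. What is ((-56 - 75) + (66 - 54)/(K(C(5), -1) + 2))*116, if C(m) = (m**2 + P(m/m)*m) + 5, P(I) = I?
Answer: -74588/5 ≈ -14918.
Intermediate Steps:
C(m) = 5 + m + m**2 (C(m) = (m**2 + (m/m)*m) + 5 = (m**2 + 1*m) + 5 = (m**2 + m) + 5 = (m + m**2) + 5 = 5 + m + m**2)
((-56 - 75) + (66 - 54)/(K(C(5), -1) + 2))*116 = ((-56 - 75) + (66 - 54)/(3 + 2))*116 = (-131 + 12/5)*116 = -643/5*116 = -74588/5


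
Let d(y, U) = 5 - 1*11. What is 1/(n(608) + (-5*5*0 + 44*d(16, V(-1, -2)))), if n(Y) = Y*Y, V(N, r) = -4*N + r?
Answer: 1/369400 ≈ 2.7071e-6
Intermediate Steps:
V(N, r) = r - 4*N
d(y, U) = -6 (d(y, U) = 5 - 11 = -6)
n(Y) = Y**2
1/(n(608) + (-5*5*0 + 44*d(16, V(-1, -2)))) = 1/(608**2 + (-5*5*0 + 44*(-6))) = 1/(369664 + (-25*0 - 264)) = 1/(369664 + (0 - 264)) = 1/(369664 - 264) = 1/369400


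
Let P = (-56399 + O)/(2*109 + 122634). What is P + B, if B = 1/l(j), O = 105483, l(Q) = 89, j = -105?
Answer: 1122832/2733457 ≈ 0.41077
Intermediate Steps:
P = 12271/30713 (P = (-56399 + 105483)/(2*109 + 122634) = 49084/(218 + 122634) = 49084/122852 = 49084*(1/122852) = 12271/30713 ≈ 0.39954)
B = 1/89 ≈ 0.011236
P + B = 12271/30713 + 1/89 = 1122832/2733457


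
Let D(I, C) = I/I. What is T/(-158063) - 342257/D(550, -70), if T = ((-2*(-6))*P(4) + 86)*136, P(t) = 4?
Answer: -54098186415/158063 ≈ -3.4226e+5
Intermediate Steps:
D(I, C) = 1
T = 18224 (T = (-2*(-6)*4 + 86)*136 = (12*4 + 86)*136 = (48 + 86)*136 = 134*136 = 18224)
T/(-158063) - 342257/D(550, -70) = 18224/(-158063) - 342257/1 = 18224*(-1/158063) - 342257*1 = -18224/158063 - 342257 = -54098186415/158063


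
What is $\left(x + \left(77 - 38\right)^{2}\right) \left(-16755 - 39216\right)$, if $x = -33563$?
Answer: $1793422782$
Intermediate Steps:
$\left(x + \left(77 - 38\right)^{2}\right) \left(-16755 - 39216\right) = \left(-33563 + \left(77 - 38\right)^{2}\right) \left(-16755 - 39216\right) = \left(-33563 + 39^{2}\right) \left(-55971\right) = \left(-33563 + 1521\right) \left(-55971\right) = \left(-32042\right) \left(-55971\right) = 1793422782$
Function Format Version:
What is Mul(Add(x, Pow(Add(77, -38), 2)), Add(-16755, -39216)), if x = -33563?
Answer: 1793422782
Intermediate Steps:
Mul(Add(x, Pow(Add(77, -38), 2)), Add(-16755, -39216)) = Mul(Add(-33563, Pow(Add(77, -38), 2)), Add(-16755, -39216)) = Mul(Add(-33563, Pow(39, 2)), -55971) = Mul(Add(-33563, 1521), -55971) = Mul(-32042, -55971) = 1793422782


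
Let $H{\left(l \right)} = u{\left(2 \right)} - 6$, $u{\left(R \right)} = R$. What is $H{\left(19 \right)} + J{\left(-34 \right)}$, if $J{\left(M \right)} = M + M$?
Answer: $-72$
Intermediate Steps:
$J{\left(M \right)} = 2 M$
$H{\left(l \right)} = -4$ ($H{\left(l \right)} = 2 - 6 = -4$)
$H{\left(19 \right)} + J{\left(-34 \right)} = -4 + 2 \left(-34\right) = -4 - 68 = -72$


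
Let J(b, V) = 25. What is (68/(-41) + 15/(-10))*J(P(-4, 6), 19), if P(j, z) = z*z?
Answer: -6475/82 ≈ -78.963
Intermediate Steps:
P(j, z) = z²
(68/(-41) + 15/(-10))*J(P(-4, 6), 19) = (68/(-41) + 15/(-10))*25 = (68*(-1/41) + 15*(-⅒))*25 = (-68/41 - 3/2)*25 = -259/82*25 = -6475/82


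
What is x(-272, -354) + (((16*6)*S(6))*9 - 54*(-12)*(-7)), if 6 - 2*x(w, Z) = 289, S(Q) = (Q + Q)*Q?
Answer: 115061/2 ≈ 57531.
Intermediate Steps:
S(Q) = 2*Q² (S(Q) = (2*Q)*Q = 2*Q²)
x(w, Z) = -283/2 (x(w, Z) = 3 - ½*289 = 3 - 289/2 = -283/2)
x(-272, -354) + (((16*6)*S(6))*9 - 54*(-12)*(-7)) = -283/2 + (((16*6)*(2*6²))*9 - 54*(-12)*(-7)) = -283/2 + ((96*(2*36))*9 - (-648)*(-7)) = -283/2 + ((96*72)*9 - 1*4536) = -283/2 + (6912*9 - 4536) = -283/2 + (62208 - 4536) = -283/2 + 57672 = 115061/2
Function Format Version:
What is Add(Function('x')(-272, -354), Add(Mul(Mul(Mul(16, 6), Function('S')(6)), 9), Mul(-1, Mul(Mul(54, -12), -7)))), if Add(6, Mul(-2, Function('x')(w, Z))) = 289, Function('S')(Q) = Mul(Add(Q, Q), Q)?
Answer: Rational(115061, 2) ≈ 57531.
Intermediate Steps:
Function('S')(Q) = Mul(2, Pow(Q, 2)) (Function('S')(Q) = Mul(Mul(2, Q), Q) = Mul(2, Pow(Q, 2)))
Function('x')(w, Z) = Rational(-283, 2) (Function('x')(w, Z) = Add(3, Mul(Rational(-1, 2), 289)) = Add(3, Rational(-289, 2)) = Rational(-283, 2))
Add(Function('x')(-272, -354), Add(Mul(Mul(Mul(16, 6), Function('S')(6)), 9), Mul(-1, Mul(Mul(54, -12), -7)))) = Add(Rational(-283, 2), Add(Mul(Mul(Mul(16, 6), Mul(2, Pow(6, 2))), 9), Mul(-1, Mul(Mul(54, -12), -7)))) = Add(Rational(-283, 2), Add(Mul(Mul(96, Mul(2, 36)), 9), Mul(-1, Mul(-648, -7)))) = Add(Rational(-283, 2), Add(Mul(Mul(96, 72), 9), Mul(-1, 4536))) = Add(Rational(-283, 2), Add(Mul(6912, 9), -4536)) = Add(Rational(-283, 2), Add(62208, -4536)) = Add(Rational(-283, 2), 57672) = Rational(115061, 2)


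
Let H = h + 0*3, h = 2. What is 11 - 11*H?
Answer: -11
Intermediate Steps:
H = 2 (H = 2 + 0*3 = 2 + 0 = 2)
11 - 11*H = 11 - 11*2 = 11 - 22 = -11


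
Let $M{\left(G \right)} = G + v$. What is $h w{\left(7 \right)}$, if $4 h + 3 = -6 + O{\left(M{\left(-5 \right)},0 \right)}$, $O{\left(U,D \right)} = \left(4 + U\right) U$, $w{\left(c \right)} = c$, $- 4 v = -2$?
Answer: $- \frac{189}{16} \approx -11.813$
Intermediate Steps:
$v = \frac{1}{2}$ ($v = \left(- \frac{1}{4}\right) \left(-2\right) = \frac{1}{2} \approx 0.5$)
$M{\left(G \right)} = \frac{1}{2} + G$ ($M{\left(G \right)} = G + \frac{1}{2} = \frac{1}{2} + G$)
$O{\left(U,D \right)} = U \left(4 + U\right)$
$h = - \frac{27}{16}$ ($h = - \frac{3}{4} + \frac{-6 + \left(\frac{1}{2} - 5\right) \left(4 + \left(\frac{1}{2} - 5\right)\right)}{4} = - \frac{3}{4} + \frac{-6 - \frac{9 \left(4 - \frac{9}{2}\right)}{2}}{4} = - \frac{3}{4} + \frac{-6 - - \frac{9}{4}}{4} = - \frac{3}{4} + \frac{-6 + \frac{9}{4}}{4} = - \frac{3}{4} + \frac{1}{4} \left(- \frac{15}{4}\right) = - \frac{3}{4} - \frac{15}{16} = - \frac{27}{16} \approx -1.6875$)
$h w{\left(7 \right)} = \left(- \frac{27}{16}\right) 7 = - \frac{189}{16}$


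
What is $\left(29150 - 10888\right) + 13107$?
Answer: $31369$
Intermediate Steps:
$\left(29150 - 10888\right) + 13107 = 18262 + 13107 = 31369$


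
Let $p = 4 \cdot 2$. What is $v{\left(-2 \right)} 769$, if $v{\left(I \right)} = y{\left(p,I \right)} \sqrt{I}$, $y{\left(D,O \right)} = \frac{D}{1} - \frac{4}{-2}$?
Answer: $7690 i \sqrt{2} \approx 10875.0 i$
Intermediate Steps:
$p = 8$
$y{\left(D,O \right)} = 2 + D$ ($y{\left(D,O \right)} = D 1 - -2 = D + 2 = 2 + D$)
$v{\left(I \right)} = 10 \sqrt{I}$ ($v{\left(I \right)} = \left(2 + 8\right) \sqrt{I} = 10 \sqrt{I}$)
$v{\left(-2 \right)} 769 = 10 \sqrt{-2} \cdot 769 = 10 i \sqrt{2} \cdot 769 = 7690 i \sqrt{2}$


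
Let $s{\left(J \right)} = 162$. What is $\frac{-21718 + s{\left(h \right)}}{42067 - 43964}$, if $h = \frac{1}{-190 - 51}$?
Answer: $\frac{21556}{1897} \approx 11.363$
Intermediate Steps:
$h = - \frac{1}{241}$ ($h = \frac{1}{-241} = - \frac{1}{241} \approx -0.0041494$)
$\frac{-21718 + s{\left(h \right)}}{42067 - 43964} = \frac{-21718 + 162}{42067 - 43964} = - \frac{21556}{-1897} = \left(-21556\right) \left(- \frac{1}{1897}\right) = \frac{21556}{1897}$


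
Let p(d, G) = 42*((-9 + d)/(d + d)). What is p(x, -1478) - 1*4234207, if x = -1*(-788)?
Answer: -3336538757/788 ≈ -4.2342e+6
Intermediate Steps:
x = 788
p(d, G) = 21*(-9 + d)/d (p(d, G) = 42*((-9 + d)/((2*d))) = 42*((-9 + d)*(1/(2*d))) = 42*((-9 + d)/(2*d)) = 21*(-9 + d)/d)
p(x, -1478) - 1*4234207 = (21 - 189/788) - 1*4234207 = (21 - 189*1/788) - 4234207 = (21 - 189/788) - 4234207 = 16359/788 - 4234207 = -3336538757/788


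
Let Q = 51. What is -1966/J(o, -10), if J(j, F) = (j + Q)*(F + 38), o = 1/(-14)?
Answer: -983/713 ≈ -1.3787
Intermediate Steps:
o = -1/14 ≈ -0.071429
J(j, F) = (38 + F)*(51 + j) (J(j, F) = (j + 51)*(F + 38) = (51 + j)*(38 + F) = (38 + F)*(51 + j))
-1966/J(o, -10) = -1966/(1938 + 38*(-1/14) + 51*(-10) - 10*(-1/14)) = -1966/(1938 - 19/7 - 510 + 5/7) = -1966/1426 = -1966*1/1426 = -983/713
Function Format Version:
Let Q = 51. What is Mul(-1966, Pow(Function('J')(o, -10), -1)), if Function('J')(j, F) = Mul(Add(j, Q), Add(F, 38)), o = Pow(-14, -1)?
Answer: Rational(-983, 713) ≈ -1.3787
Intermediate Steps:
o = Rational(-1, 14) ≈ -0.071429
Function('J')(j, F) = Mul(Add(38, F), Add(51, j)) (Function('J')(j, F) = Mul(Add(j, 51), Add(F, 38)) = Mul(Add(51, j), Add(38, F)) = Mul(Add(38, F), Add(51, j)))
Mul(-1966, Pow(Function('J')(o, -10), -1)) = Mul(-1966, Pow(Add(1938, Mul(38, Rational(-1, 14)), Mul(51, -10), Mul(-10, Rational(-1, 14))), -1)) = Mul(-1966, Pow(Add(1938, Rational(-19, 7), -510, Rational(5, 7)), -1)) = Mul(-1966, Pow(1426, -1)) = Mul(-1966, Rational(1, 1426)) = Rational(-983, 713)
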